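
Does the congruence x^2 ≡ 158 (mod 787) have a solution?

(158/787)
  = -(79/787)    [787 ≡ 3 mod 8 ⇒ (2/787) = -1]
  = (787/79)    [QR: both ≡ 3 mod 4, sign flips]
  = (76/79)    [787 ≡ 76 mod 79]
  = (19/79)    [79 ≡ 7 mod 8 ⇒ (2/79)^2 = +1]
  = -(79/19)    [QR: both ≡ 3 mod 4, sign flips]
  = -(3/19)    [79 ≡ 3 mod 19]
  = (19/3)    [QR: both ≡ 3 mod 4, sign flips]
  = (1/3)    [19 ≡ 1 mod 3]
  = 1    [(1/3) = 1]
The Legendre symbol is 1, so x^2 ≡ 158 (mod 787) has solution.

yes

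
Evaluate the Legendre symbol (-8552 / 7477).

(-8552 / 7477)
  = (8552 / 7477)    [7477 ≡ 1 mod 4 ⇒ (-1 / 7477) = +1]
  = (1075 / 7477)    [8552 ≡ 1075 mod 7477]
  = (7477 / 1075)    [QR: 7477 ≡ 1 mod 4, sign kept]
  = (1027 / 1075)    [7477 ≡ 1027 mod 1075]
  = -(1075 / 1027)    [QR: both ≡ 3 mod 4, sign flips]
  = -(48 / 1027)    [1075 ≡ 48 mod 1027]
  = -(3 / 1027)    [1027 ≡ 3 mod 8 ⇒ (2 / 1027)^4 = +1]
  = (1027 / 3)    [QR: both ≡ 3 mod 4, sign flips]
  = (1 / 3)    [1027 ≡ 1 mod 3]
  = 1    [(1 / 3) = 1]

1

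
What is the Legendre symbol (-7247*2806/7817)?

By multiplicativity, (-7247·2806/7817) = (-7247/7817)·(2806/7817).
First factor (-7247/7817):
Reduce the numerator: -7247 ≡ 570 (mod 7817), so (-7247/7817) = (570/7817).
Factor out 2: 570 = 2·285. Since 7817 ≡ 1 (mod 8), (2/7817) = +1. Now have (285/7817).
285 ≡ 1 (mod 4), so quadratic reciprocity gives (285/7817) = (7817/285). Reduce: 7817 ≡ 122 (mod 285). Now have (122/285).
Factor out 2: 122 = 2·61. Since 285 ≡ 5 (mod 8), (2/285) = -1. Now have -(61/285).
61 ≡ 1 (mod 4), so quadratic reciprocity gives (61/285) = (285/61). Reduce: 285 ≡ 41 (mod 61). Now have -(41/61).
41 ≡ 1 (mod 4), so quadratic reciprocity gives (41/61) = (61/41). Reduce: 61 ≡ 20 (mod 41). Now have -(20/41).
Factor out 2: 20 = 2^2·5. Since 41 ≡ 1 (mod 8), (2/41) = +1, and (2/41)^2 = +1. Now have -(5/41).
5 ≡ 1 (mod 4), so quadratic reciprocity gives (5/41) = (41/5). Reduce: 41 ≡ 1 (mod 5). Now have -(1/5).
(1/5) = 1. Collecting the sign factors: -1.
Second factor (2806/7817):
Factor out 2: 2806 = 2·1403. Since 7817 ≡ 1 (mod 8), (2/7817) = +1. Now have (1403/7817).
7817 ≡ 1 (mod 4), so quadratic reciprocity gives (1403/7817) = (7817/1403). Reduce: 7817 ≡ 802 (mod 1403). Now have (802/1403).
Factor out 2: 802 = 2·401. Since 1403 ≡ 3 (mod 8), (2/1403) = -1. Now have -(401/1403).
401 ≡ 1 (mod 4), so quadratic reciprocity gives (401/1403) = (1403/401). Reduce: 1403 ≡ 200 (mod 401). Now have -(200/401).
Factor out 2: 200 = 2^3·25. Since 401 ≡ 1 (mod 8), (2/401) = +1, and (2/401)^3 = +1. Now have -(25/401).
25 ≡ 1 (mod 4), so quadratic reciprocity gives (25/401) = (401/25). Reduce: 401 ≡ 1 (mod 25). Now have -(1/25).
(1/25) = 1. Collecting the sign factors: -1.
Product: (-1)·(-1) = 1.

1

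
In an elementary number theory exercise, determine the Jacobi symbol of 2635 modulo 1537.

(2635 / 1537)
  = (1098 / 1537)    [2635 ≡ 1098 mod 1537]
  = (549 / 1537)    [1537 ≡ 1 mod 8 ⇒ (2 / 1537) = +1]
  = (1537 / 549)    [QR: 549 ≡ 1 mod 4, sign kept]
  = (439 / 549)    [1537 ≡ 439 mod 549]
  = (549 / 439)    [QR: 549 ≡ 1 mod 4, sign kept]
  = (110 / 439)    [549 ≡ 110 mod 439]
  = (55 / 439)    [439 ≡ 7 mod 8 ⇒ (2 / 439) = +1]
  = -(439 / 55)    [QR: both ≡ 3 mod 4, sign flips]
  = -(54 / 55)    [439 ≡ 54 mod 55]
  = -(27 / 55)    [55 ≡ 7 mod 8 ⇒ (2 / 55) = +1]
  = (55 / 27)    [QR: both ≡ 3 mod 4, sign flips]
  = (1 / 27)    [55 ≡ 1 mod 27]
  = 1    [(1 / 27) = 1]

1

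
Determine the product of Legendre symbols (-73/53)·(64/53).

-1

By multiplicativity, (-73·64/53) = (-73/53)·(64/53).
First factor (-73/53):
Reduce the numerator: -73 ≡ 33 (mod 53), so (-73/53) = (33/53).
33 ≡ 1 (mod 4), so quadratic reciprocity gives (33/53) = (53/33). Reduce: 53 ≡ 20 (mod 33). Now have (20/33).
Factor out 2: 20 = 2^2·5. Since 33 ≡ 1 (mod 8), (2/33) = +1, and (2/33)^2 = +1. Now have (5/33).
5 ≡ 1 (mod 4), so quadratic reciprocity gives (5/33) = (33/5). Reduce: 33 ≡ 3 (mod 5). Now have (3/5).
5 ≡ 1 (mod 4), so quadratic reciprocity gives (3/5) = (5/3). Reduce: 5 ≡ 2 (mod 3). Now have (2/3).
Factor out 2: 2 = 2. Since 3 ≡ 3 (mod 8), (2/3) = -1. Now have -(1/3).
(1/3) = 1. Collecting the sign factors: -1.
Second factor (64/53):
Reduce the numerator: 64 ≡ 11 (mod 53), so (64/53) = (11/53).
53 ≡ 1 (mod 4), so quadratic reciprocity gives (11/53) = (53/11). Reduce: 53 ≡ 9 (mod 11). Now have (9/11).
9 ≡ 1 (mod 4), so quadratic reciprocity gives (9/11) = (11/9). Reduce: 11 ≡ 2 (mod 9). Now have (2/9).
Factor out 2: 2 = 2. Since 9 ≡ 1 (mod 8), (2/9) = +1. Now have (1/9).
(1/9) = 1. Collecting the sign factors: 1.
Product: (-1)·(1) = -1.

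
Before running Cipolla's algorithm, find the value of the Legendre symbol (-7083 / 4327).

-1

(-7083 / 4327)
  = (1571 / 4327)    [-7083 ≡ 1571 mod 4327]
  = -(4327 / 1571)    [QR: both ≡ 3 mod 4, sign flips]
  = -(1185 / 1571)    [4327 ≡ 1185 mod 1571]
  = -(1571 / 1185)    [QR: 1185 ≡ 1 mod 4, sign kept]
  = -(386 / 1185)    [1571 ≡ 386 mod 1185]
  = -(193 / 1185)    [1185 ≡ 1 mod 8 ⇒ (2 / 1185) = +1]
  = -(1185 / 193)    [QR: 193 ≡ 1 mod 4, sign kept]
  = -(27 / 193)    [1185 ≡ 27 mod 193]
  = -(193 / 27)    [QR: 193 ≡ 1 mod 4, sign kept]
  = -(4 / 27)    [193 ≡ 4 mod 27]
  = -(1 / 27)    [27 ≡ 3 mod 8 ⇒ (2 / 27)^2 = +1]
  = -1    [(1 / 27) = 1]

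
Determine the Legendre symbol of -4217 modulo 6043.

Reduce the numerator: -4217 ≡ 1826 (mod 6043), so (-4217/6043) = (1826/6043).
Factor out 2: 1826 = 2·913. Since 6043 ≡ 3 (mod 8), (2/6043) = -1. Now have -(913/6043).
913 ≡ 1 (mod 4), so quadratic reciprocity gives (913/6043) = (6043/913). Reduce: 6043 ≡ 565 (mod 913). Now have -(565/913).
565 ≡ 1 (mod 4), so quadratic reciprocity gives (565/913) = (913/565). Reduce: 913 ≡ 348 (mod 565). Now have -(348/565).
Factor out 2: 348 = 2^2·87. Since 565 ≡ 5 (mod 8), (2/565) = -1, and (2/565)^2 = +1. Now have -(87/565).
565 ≡ 1 (mod 4), so quadratic reciprocity gives (87/565) = (565/87). Reduce: 565 ≡ 43 (mod 87). Now have -(43/87).
Both 43 ≡ 3 and 87 ≡ 3 (mod 4), so reciprocity gives (43/87) = -(87/43). Reduce: 87 ≡ 1 (mod 43). Now have (1/43).
(1/43) = 1. Collecting the sign factors: 1.

1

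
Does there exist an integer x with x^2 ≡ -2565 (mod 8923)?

no

Reduce the numerator: -2565 ≡ 6358 (mod 8923), so (-2565|8923) = (6358|8923).
Factor out 2: 6358 = 2·3179. Since 8923 ≡ 3 (mod 8), (2|8923) = -1. Now have -(3179|8923).
Both 3179 ≡ 3 and 8923 ≡ 3 (mod 4), so reciprocity gives (3179|8923) = -(8923|3179). Reduce: 8923 ≡ 2565 (mod 3179). Now have (2565|3179).
2565 ≡ 1 (mod 4), so quadratic reciprocity gives (2565|3179) = (3179|2565). Reduce: 3179 ≡ 614 (mod 2565). Now have (614|2565).
Factor out 2: 614 = 2·307. Since 2565 ≡ 5 (mod 8), (2|2565) = -1. Now have -(307|2565).
2565 ≡ 1 (mod 4), so quadratic reciprocity gives (307|2565) = (2565|307). Reduce: 2565 ≡ 109 (mod 307). Now have -(109|307).
109 ≡ 1 (mod 4), so quadratic reciprocity gives (109|307) = (307|109). Reduce: 307 ≡ 89 (mod 109). Now have -(89|109).
89 ≡ 1 (mod 4), so quadratic reciprocity gives (89|109) = (109|89). Reduce: 109 ≡ 20 (mod 89). Now have -(20|89).
Factor out 2: 20 = 2^2·5. Since 89 ≡ 1 (mod 8), (2|89) = +1, and (2|89)^2 = +1. Now have -(5|89).
5 ≡ 1 (mod 4), so quadratic reciprocity gives (5|89) = (89|5). Reduce: 89 ≡ 4 (mod 5). Now have -(4|5).
Factor out 2: 4 = 2^2. Since 5 ≡ 5 (mod 8), (2|5) = -1, and (2|5)^2 = +1. Now have -(1|5).
(1|5) = 1. Collecting the sign factors: -1.
The Legendre symbol is -1, so x^2 ≡ -2565 (mod 8923) has no solution.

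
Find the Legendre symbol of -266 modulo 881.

(-266/881)
  = (266/881)    [881 ≡ 1 mod 4 ⇒ (-1/881) = +1]
  = (133/881)    [881 ≡ 1 mod 8 ⇒ (2/881) = +1]
  = (881/133)    [QR: 133 ≡ 1 mod 4, sign kept]
  = (83/133)    [881 ≡ 83 mod 133]
  = (133/83)    [QR: 133 ≡ 1 mod 4, sign kept]
  = (50/83)    [133 ≡ 50 mod 83]
  = -(25/83)    [83 ≡ 3 mod 8 ⇒ (2/83) = -1]
  = -(83/25)    [QR: 25 ≡ 1 mod 4, sign kept]
  = -(8/25)    [83 ≡ 8 mod 25]
  = -(1/25)    [25 ≡ 1 mod 8 ⇒ (2/25)^3 = +1]
  = -1    [(1/25) = 1]

-1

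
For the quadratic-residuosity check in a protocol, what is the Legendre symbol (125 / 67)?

-1

Reduce the numerator: 125 ≡ 58 (mod 67), so (125 / 67) = (58 / 67).
Factor out 2: 58 = 2·29. Since 67 ≡ 3 (mod 8), (2 / 67) = -1. Now have -(29 / 67).
29 ≡ 1 (mod 4), so quadratic reciprocity gives (29 / 67) = (67 / 29). Reduce: 67 ≡ 9 (mod 29). Now have -(9 / 29).
9 ≡ 1 (mod 4), so quadratic reciprocity gives (9 / 29) = (29 / 9). Reduce: 29 ≡ 2 (mod 9). Now have -(2 / 9).
Factor out 2: 2 = 2. Since 9 ≡ 1 (mod 8), (2 / 9) = +1. Now have -(1 / 9).
(1 / 9) = 1. Collecting the sign factors: -1.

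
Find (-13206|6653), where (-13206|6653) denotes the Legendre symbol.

Reduce the numerator: -13206 ≡ 100 (mod 6653), so (-13206|6653) = (100|6653).
Factor out 2: 100 = 2^2·25. Since 6653 ≡ 5 (mod 8), (2|6653) = -1, and (2|6653)^2 = +1. Now have (25|6653).
25 ≡ 1 (mod 4), so quadratic reciprocity gives (25|6653) = (6653|25). Reduce: 6653 ≡ 3 (mod 25). Now have (3|25).
25 ≡ 1 (mod 4), so quadratic reciprocity gives (3|25) = (25|3). Reduce: 25 ≡ 1 (mod 3). Now have (1|3).
(1|3) = 1. Collecting the sign factors: 1.

1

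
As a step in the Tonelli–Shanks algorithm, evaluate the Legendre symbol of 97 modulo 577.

(97/577)
  = (577/97)    [QR: 97 ≡ 1 mod 4, sign kept]
  = (92/97)    [577 ≡ 92 mod 97]
  = (23/97)    [97 ≡ 1 mod 8 ⇒ (2/97)^2 = +1]
  = (97/23)    [QR: 97 ≡ 1 mod 4, sign kept]
  = (5/23)    [97 ≡ 5 mod 23]
  = (23/5)    [QR: 5 ≡ 1 mod 4, sign kept]
  = (3/5)    [23 ≡ 3 mod 5]
  = (5/3)    [QR: 5 ≡ 1 mod 4, sign kept]
  = (2/3)    [5 ≡ 2 mod 3]
  = -(1/3)    [3 ≡ 3 mod 8 ⇒ (2/3) = -1]
  = -1    [(1/3) = 1]

-1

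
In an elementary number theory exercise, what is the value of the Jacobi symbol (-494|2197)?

(-494|2197)
  = (1703|2197)    [-494 ≡ 1703 mod 2197]
  = (2197|1703)    [QR: 2197 ≡ 1 mod 4, sign kept]
  = (494|1703)    [2197 ≡ 494 mod 1703]
  = (247|1703)    [1703 ≡ 7 mod 8 ⇒ (2|1703) = +1]
  = -(1703|247)    [QR: both ≡ 3 mod 4, sign flips]
  = -(221|247)    [1703 ≡ 221 mod 247]
  = -(247|221)    [QR: 221 ≡ 1 mod 4, sign kept]
  = -(26|221)    [247 ≡ 26 mod 221]
  = (13|221)    [221 ≡ 5 mod 8 ⇒ (2|221) = -1]
  = (221|13)    [QR: 13 ≡ 1 mod 4, sign kept]
  = (0|13)    [221 ≡ 0 mod 13]
  = 0    [numerator 0, gcd > 1]

0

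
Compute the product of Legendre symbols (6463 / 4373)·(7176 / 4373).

-1

By multiplicativity, (6463·7176 / 4373) = (6463 / 4373)·(7176 / 4373).
First factor (6463 / 4373):
Reduce the numerator: 6463 ≡ 2090 (mod 4373), so (6463 / 4373) = (2090 / 4373).
Factor out 2: 2090 = 2·1045. Since 4373 ≡ 5 (mod 8), (2 / 4373) = -1. Now have -(1045 / 4373).
1045 ≡ 1 (mod 4), so quadratic reciprocity gives (1045 / 4373) = (4373 / 1045). Reduce: 4373 ≡ 193 (mod 1045). Now have -(193 / 1045).
193 ≡ 1 (mod 4), so quadratic reciprocity gives (193 / 1045) = (1045 / 193). Reduce: 1045 ≡ 80 (mod 193). Now have -(80 / 193).
Factor out 2: 80 = 2^4·5. Since 193 ≡ 1 (mod 8), (2 / 193) = +1, and (2 / 193)^4 = +1. Now have -(5 / 193).
5 ≡ 1 (mod 4), so quadratic reciprocity gives (5 / 193) = (193 / 5). Reduce: 193 ≡ 3 (mod 5). Now have -(3 / 5).
5 ≡ 1 (mod 4), so quadratic reciprocity gives (3 / 5) = (5 / 3). Reduce: 5 ≡ 2 (mod 3). Now have -(2 / 3).
Factor out 2: 2 = 2. Since 3 ≡ 3 (mod 8), (2 / 3) = -1. Now have (1 / 3).
(1 / 3) = 1. Collecting the sign factors: 1.
Second factor (7176 / 4373):
Reduce the numerator: 7176 ≡ 2803 (mod 4373), so (7176 / 4373) = (2803 / 4373).
4373 ≡ 1 (mod 4), so quadratic reciprocity gives (2803 / 4373) = (4373 / 2803). Reduce: 4373 ≡ 1570 (mod 2803). Now have (1570 / 2803).
Factor out 2: 1570 = 2·785. Since 2803 ≡ 3 (mod 8), (2 / 2803) = -1. Now have -(785 / 2803).
785 ≡ 1 (mod 4), so quadratic reciprocity gives (785 / 2803) = (2803 / 785). Reduce: 2803 ≡ 448 (mod 785). Now have -(448 / 785).
Factor out 2: 448 = 2^6·7. Since 785 ≡ 1 (mod 8), (2 / 785) = +1, and (2 / 785)^6 = +1. Now have -(7 / 785).
785 ≡ 1 (mod 4), so quadratic reciprocity gives (7 / 785) = (785 / 7). Reduce: 785 ≡ 1 (mod 7). Now have -(1 / 7).
(1 / 7) = 1. Collecting the sign factors: -1.
Product: (1)·(-1) = -1.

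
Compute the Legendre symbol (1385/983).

1

(1385/983)
  = (402/983)    [1385 ≡ 402 mod 983]
  = (201/983)    [983 ≡ 7 mod 8 ⇒ (2/983) = +1]
  = (983/201)    [QR: 201 ≡ 1 mod 4, sign kept]
  = (179/201)    [983 ≡ 179 mod 201]
  = (201/179)    [QR: 201 ≡ 1 mod 4, sign kept]
  = (22/179)    [201 ≡ 22 mod 179]
  = -(11/179)    [179 ≡ 3 mod 8 ⇒ (2/179) = -1]
  = (179/11)    [QR: both ≡ 3 mod 4, sign flips]
  = (3/11)    [179 ≡ 3 mod 11]
  = -(11/3)    [QR: both ≡ 3 mod 4, sign flips]
  = -(2/3)    [11 ≡ 2 mod 3]
  = (1/3)    [3 ≡ 3 mod 8 ⇒ (2/3) = -1]
  = 1    [(1/3) = 1]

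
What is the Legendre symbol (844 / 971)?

1

Factor out 2: 844 = 2^2·211. Since 971 ≡ 3 (mod 8), (2 / 971) = -1, and (2 / 971)^2 = +1. Now have (211 / 971).
Both 211 ≡ 3 and 971 ≡ 3 (mod 4), so reciprocity gives (211 / 971) = -(971 / 211). Reduce: 971 ≡ 127 (mod 211). Now have -(127 / 211).
Both 127 ≡ 3 and 211 ≡ 3 (mod 4), so reciprocity gives (127 / 211) = -(211 / 127). Reduce: 211 ≡ 84 (mod 127). Now have (84 / 127).
Factor out 2: 84 = 2^2·21. Since 127 ≡ 7 (mod 8), (2 / 127) = +1, and (2 / 127)^2 = +1. Now have (21 / 127).
21 ≡ 1 (mod 4), so quadratic reciprocity gives (21 / 127) = (127 / 21). Reduce: 127 ≡ 1 (mod 21). Now have (1 / 21).
(1 / 21) = 1. Collecting the sign factors: 1.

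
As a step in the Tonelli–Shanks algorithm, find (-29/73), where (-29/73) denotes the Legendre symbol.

Reduce the numerator: -29 ≡ 44 (mod 73), so (-29/73) = (44/73).
Factor out 2: 44 = 2^2·11. Since 73 ≡ 1 (mod 8), (2/73) = +1, and (2/73)^2 = +1. Now have (11/73).
73 ≡ 1 (mod 4), so quadratic reciprocity gives (11/73) = (73/11). Reduce: 73 ≡ 7 (mod 11). Now have (7/11).
Both 7 ≡ 3 and 11 ≡ 3 (mod 4), so reciprocity gives (7/11) = -(11/7). Reduce: 11 ≡ 4 (mod 7). Now have -(4/7).
Factor out 2: 4 = 2^2. Since 7 ≡ 7 (mod 8), (2/7) = +1, and (2/7)^2 = +1. Now have -(1/7).
(1/7) = 1. Collecting the sign factors: -1.

-1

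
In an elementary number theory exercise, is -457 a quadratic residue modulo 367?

Reduce the numerator: -457 ≡ 277 (mod 367), so (-457|367) = (277|367).
277 ≡ 1 (mod 4), so quadratic reciprocity gives (277|367) = (367|277). Reduce: 367 ≡ 90 (mod 277). Now have (90|277).
Factor out 2: 90 = 2·45. Since 277 ≡ 5 (mod 8), (2|277) = -1. Now have -(45|277).
45 ≡ 1 (mod 4), so quadratic reciprocity gives (45|277) = (277|45). Reduce: 277 ≡ 7 (mod 45). Now have -(7|45).
45 ≡ 1 (mod 4), so quadratic reciprocity gives (7|45) = (45|7). Reduce: 45 ≡ 3 (mod 7). Now have -(3|7).
Both 3 ≡ 3 and 7 ≡ 3 (mod 4), so reciprocity gives (3|7) = -(7|3). Reduce: 7 ≡ 1 (mod 3). Now have (1|3).
(1|3) = 1. Collecting the sign factors: 1.
The Legendre symbol is 1, so x^2 ≡ -457 (mod 367) has solution.

yes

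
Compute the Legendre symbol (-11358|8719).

-1

(-11358|8719)
  = (6080|8719)    [-11358 ≡ 6080 mod 8719]
  = (95|8719)    [8719 ≡ 7 mod 8 ⇒ (2|8719)^6 = +1]
  = -(8719|95)    [QR: both ≡ 3 mod 4, sign flips]
  = -(74|95)    [8719 ≡ 74 mod 95]
  = -(37|95)    [95 ≡ 7 mod 8 ⇒ (2|95) = +1]
  = -(95|37)    [QR: 37 ≡ 1 mod 4, sign kept]
  = -(21|37)    [95 ≡ 21 mod 37]
  = -(37|21)    [QR: 21 ≡ 1 mod 4, sign kept]
  = -(16|21)    [37 ≡ 16 mod 21]
  = -(1|21)    [21 ≡ 5 mod 8 ⇒ (2|21)^4 = +1]
  = -1    [(1|21) = 1]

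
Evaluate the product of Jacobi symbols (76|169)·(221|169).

By multiplicativity, (76·221|169) = (76|169)·(221|169).
First factor (76|169):
Factor out 2: 76 = 2^2·19. Since 169 ≡ 1 (mod 8), (2|169) = +1, and (2|169)^2 = +1. Now have (19|169).
169 ≡ 1 (mod 4), so quadratic reciprocity gives (19|169) = (169|19). Reduce: 169 ≡ 17 (mod 19). Now have (17|19).
17 ≡ 1 (mod 4), so quadratic reciprocity gives (17|19) = (19|17). Reduce: 19 ≡ 2 (mod 17). Now have (2|17).
Factor out 2: 2 = 2. Since 17 ≡ 1 (mod 8), (2|17) = +1. Now have (1|17).
(1|17) = 1. Collecting the sign factors: 1.
Second factor (221|169):
Reduce the numerator: 221 ≡ 52 (mod 169), so (221|169) = (52|169).
Factor out 2: 52 = 2^2·13. Since 169 ≡ 1 (mod 8), (2|169) = +1, and (2|169)^2 = +1. Now have (13|169).
13 ≡ 1 (mod 4), so quadratic reciprocity gives (13|169) = (169|13). Reduce: 169 ≡ 0 (mod 13). Now have (0|13).
The numerator is now 0 with denominator 13 > 1: the symbol is 0.
Product: (1)·(0) = 0.

0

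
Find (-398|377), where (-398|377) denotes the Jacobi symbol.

Pull out -1: (-398|377) = (-1|377)·(398|377). Since 377 ≡ 1 (mod 4), (-1|377) = +1. Now have (398|377).
Reduce the numerator: 398 ≡ 21 (mod 377), so (398|377) = (21|377).
21 ≡ 1 (mod 4), so quadratic reciprocity gives (21|377) = (377|21). Reduce: 377 ≡ 20 (mod 21). Now have (20|21).
Factor out 2: 20 = 2^2·5. Since 21 ≡ 5 (mod 8), (2|21) = -1, and (2|21)^2 = +1. Now have (5|21).
5 ≡ 1 (mod 4), so quadratic reciprocity gives (5|21) = (21|5). Reduce: 21 ≡ 1 (mod 5). Now have (1|5).
(1|5) = 1. Collecting the sign factors: 1.

1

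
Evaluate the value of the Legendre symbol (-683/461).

Reduce the numerator: -683 ≡ 239 (mod 461), so (-683/461) = (239/461).
461 ≡ 1 (mod 4), so quadratic reciprocity gives (239/461) = (461/239). Reduce: 461 ≡ 222 (mod 239). Now have (222/239).
Factor out 2: 222 = 2·111. Since 239 ≡ 7 (mod 8), (2/239) = +1. Now have (111/239).
Both 111 ≡ 3 and 239 ≡ 3 (mod 4), so reciprocity gives (111/239) = -(239/111). Reduce: 239 ≡ 17 (mod 111). Now have -(17/111).
17 ≡ 1 (mod 4), so quadratic reciprocity gives (17/111) = (111/17). Reduce: 111 ≡ 9 (mod 17). Now have -(9/17).
9 ≡ 1 (mod 4), so quadratic reciprocity gives (9/17) = (17/9). Reduce: 17 ≡ 8 (mod 9). Now have -(8/9).
Factor out 2: 8 = 2^3. Since 9 ≡ 1 (mod 8), (2/9) = +1, and (2/9)^3 = +1. Now have -(1/9).
(1/9) = 1. Collecting the sign factors: -1.

-1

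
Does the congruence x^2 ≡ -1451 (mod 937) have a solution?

Pull out -1: (-1451/937) = (-1/937)·(1451/937). Since 937 ≡ 1 (mod 4), (-1/937) = +1. Now have (1451/937).
Reduce the numerator: 1451 ≡ 514 (mod 937), so (1451/937) = (514/937).
Factor out 2: 514 = 2·257. Since 937 ≡ 1 (mod 8), (2/937) = +1. Now have (257/937).
257 ≡ 1 (mod 4), so quadratic reciprocity gives (257/937) = (937/257). Reduce: 937 ≡ 166 (mod 257). Now have (166/257).
Factor out 2: 166 = 2·83. Since 257 ≡ 1 (mod 8), (2/257) = +1. Now have (83/257).
257 ≡ 1 (mod 4), so quadratic reciprocity gives (83/257) = (257/83). Reduce: 257 ≡ 8 (mod 83). Now have (8/83).
Factor out 2: 8 = 2^3. Since 83 ≡ 3 (mod 8), (2/83) = -1, and (2/83)^3 = -1. Now have -(1/83).
(1/83) = 1. Collecting the sign factors: -1.
The Legendre symbol is -1, so x^2 ≡ -1451 (mod 937) has no solution.

no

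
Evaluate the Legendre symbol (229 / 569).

229 ≡ 1 (mod 4), so quadratic reciprocity gives (229 / 569) = (569 / 229). Reduce: 569 ≡ 111 (mod 229). Now have (111 / 229).
229 ≡ 1 (mod 4), so quadratic reciprocity gives (111 / 229) = (229 / 111). Reduce: 229 ≡ 7 (mod 111). Now have (7 / 111).
Both 7 ≡ 3 and 111 ≡ 3 (mod 4), so reciprocity gives (7 / 111) = -(111 / 7). Reduce: 111 ≡ 6 (mod 7). Now have -(6 / 7).
Factor out 2: 6 = 2·3. Since 7 ≡ 7 (mod 8), (2 / 7) = +1. Now have -(3 / 7).
Both 3 ≡ 3 and 7 ≡ 3 (mod 4), so reciprocity gives (3 / 7) = -(7 / 3). Reduce: 7 ≡ 1 (mod 3). Now have (1 / 3).
(1 / 3) = 1. Collecting the sign factors: 1.

1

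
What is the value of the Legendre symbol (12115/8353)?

-1

(12115/8353)
  = (3762/8353)    [12115 ≡ 3762 mod 8353]
  = (1881/8353)    [8353 ≡ 1 mod 8 ⇒ (2/8353) = +1]
  = (8353/1881)    [QR: 1881 ≡ 1 mod 4, sign kept]
  = (829/1881)    [8353 ≡ 829 mod 1881]
  = (1881/829)    [QR: 829 ≡ 1 mod 4, sign kept]
  = (223/829)    [1881 ≡ 223 mod 829]
  = (829/223)    [QR: 829 ≡ 1 mod 4, sign kept]
  = (160/223)    [829 ≡ 160 mod 223]
  = (5/223)    [223 ≡ 7 mod 8 ⇒ (2/223)^5 = +1]
  = (223/5)    [QR: 5 ≡ 1 mod 4, sign kept]
  = (3/5)    [223 ≡ 3 mod 5]
  = (5/3)    [QR: 5 ≡ 1 mod 4, sign kept]
  = (2/3)    [5 ≡ 2 mod 3]
  = -(1/3)    [3 ≡ 3 mod 8 ⇒ (2/3) = -1]
  = -1    [(1/3) = 1]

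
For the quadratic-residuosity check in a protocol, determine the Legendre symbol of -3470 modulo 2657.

1

(-3470|2657)
  = (1844|2657)    [-3470 ≡ 1844 mod 2657]
  = (461|2657)    [2657 ≡ 1 mod 8 ⇒ (2|2657)^2 = +1]
  = (2657|461)    [QR: 461 ≡ 1 mod 4, sign kept]
  = (352|461)    [2657 ≡ 352 mod 461]
  = -(11|461)    [461 ≡ 5 mod 8 ⇒ (2|461)^5 = -1]
  = -(461|11)    [QR: 461 ≡ 1 mod 4, sign kept]
  = -(10|11)    [461 ≡ 10 mod 11]
  = (5|11)    [11 ≡ 3 mod 8 ⇒ (2|11) = -1]
  = (11|5)    [QR: 5 ≡ 1 mod 4, sign kept]
  = (1|5)    [11 ≡ 1 mod 5]
  = 1    [(1|5) = 1]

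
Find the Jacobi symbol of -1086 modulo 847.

-1

Pull out -1: (-1086/847) = (-1/847)·(1086/847). Since 847 ≡ 3 (mod 4), (-1/847) = -1. Now have -(1086/847).
Reduce the numerator: 1086 ≡ 239 (mod 847), so (1086/847) = (239/847).
Both 239 ≡ 3 and 847 ≡ 3 (mod 4), so reciprocity gives (239/847) = -(847/239). Reduce: 847 ≡ 130 (mod 239). Now have (130/239).
Factor out 2: 130 = 2·65. Since 239 ≡ 7 (mod 8), (2/239) = +1. Now have (65/239).
65 ≡ 1 (mod 4), so quadratic reciprocity gives (65/239) = (239/65). Reduce: 239 ≡ 44 (mod 65). Now have (44/65).
Factor out 2: 44 = 2^2·11. Since 65 ≡ 1 (mod 8), (2/65) = +1, and (2/65)^2 = +1. Now have (11/65).
65 ≡ 1 (mod 4), so quadratic reciprocity gives (11/65) = (65/11). Reduce: 65 ≡ 10 (mod 11). Now have (10/11).
Factor out 2: 10 = 2·5. Since 11 ≡ 3 (mod 8), (2/11) = -1. Now have -(5/11).
5 ≡ 1 (mod 4), so quadratic reciprocity gives (5/11) = (11/5). Reduce: 11 ≡ 1 (mod 5). Now have -(1/5).
(1/5) = 1. Collecting the sign factors: -1.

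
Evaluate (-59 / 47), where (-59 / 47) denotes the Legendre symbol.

Reduce the numerator: -59 ≡ 35 (mod 47), so (-59 / 47) = (35 / 47).
Both 35 ≡ 3 and 47 ≡ 3 (mod 4), so reciprocity gives (35 / 47) = -(47 / 35). Reduce: 47 ≡ 12 (mod 35). Now have -(12 / 35).
Factor out 2: 12 = 2^2·3. Since 35 ≡ 3 (mod 8), (2 / 35) = -1, and (2 / 35)^2 = +1. Now have -(3 / 35).
Both 3 ≡ 3 and 35 ≡ 3 (mod 4), so reciprocity gives (3 / 35) = -(35 / 3). Reduce: 35 ≡ 2 (mod 3). Now have (2 / 3).
Factor out 2: 2 = 2. Since 3 ≡ 3 (mod 8), (2 / 3) = -1. Now have -(1 / 3).
(1 / 3) = 1. Collecting the sign factors: -1.

-1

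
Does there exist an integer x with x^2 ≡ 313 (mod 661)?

yes

313 ≡ 1 (mod 4), so quadratic reciprocity gives (313/661) = (661/313). Reduce: 661 ≡ 35 (mod 313). Now have (35/313).
313 ≡ 1 (mod 4), so quadratic reciprocity gives (35/313) = (313/35). Reduce: 313 ≡ 33 (mod 35). Now have (33/35).
33 ≡ 1 (mod 4), so quadratic reciprocity gives (33/35) = (35/33). Reduce: 35 ≡ 2 (mod 33). Now have (2/33).
Factor out 2: 2 = 2. Since 33 ≡ 1 (mod 8), (2/33) = +1. Now have (1/33).
(1/33) = 1. Collecting the sign factors: 1.
The Legendre symbol is 1, so x^2 ≡ 313 (mod 661) has solution.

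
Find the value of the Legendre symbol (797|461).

Reduce the numerator: 797 ≡ 336 (mod 461), so (797|461) = (336|461).
Factor out 2: 336 = 2^4·21. Since 461 ≡ 5 (mod 8), (2|461) = -1, and (2|461)^4 = +1. Now have (21|461).
21 ≡ 1 (mod 4), so quadratic reciprocity gives (21|461) = (461|21). Reduce: 461 ≡ 20 (mod 21). Now have (20|21).
Factor out 2: 20 = 2^2·5. Since 21 ≡ 5 (mod 8), (2|21) = -1, and (2|21)^2 = +1. Now have (5|21).
5 ≡ 1 (mod 4), so quadratic reciprocity gives (5|21) = (21|5). Reduce: 21 ≡ 1 (mod 5). Now have (1|5).
(1|5) = 1. Collecting the sign factors: 1.

1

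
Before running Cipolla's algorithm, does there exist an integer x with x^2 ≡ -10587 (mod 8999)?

Pull out -1: (-10587/8999) = (-1/8999)·(10587/8999). Since 8999 ≡ 3 (mod 4), (-1/8999) = -1. Now have -(10587/8999).
Reduce the numerator: 10587 ≡ 1588 (mod 8999), so (10587/8999) = (1588/8999).
Factor out 2: 1588 = 2^2·397. Since 8999 ≡ 7 (mod 8), (2/8999) = +1, and (2/8999)^2 = +1. Now have -(397/8999).
397 ≡ 1 (mod 4), so quadratic reciprocity gives (397/8999) = (8999/397). Reduce: 8999 ≡ 265 (mod 397). Now have -(265/397).
265 ≡ 1 (mod 4), so quadratic reciprocity gives (265/397) = (397/265). Reduce: 397 ≡ 132 (mod 265). Now have -(132/265).
Factor out 2: 132 = 2^2·33. Since 265 ≡ 1 (mod 8), (2/265) = +1, and (2/265)^2 = +1. Now have -(33/265).
33 ≡ 1 (mod 4), so quadratic reciprocity gives (33/265) = (265/33). Reduce: 265 ≡ 1 (mod 33). Now have -(1/33).
(1/33) = 1. Collecting the sign factors: -1.
The Legendre symbol is -1, so x^2 ≡ -10587 (mod 8999) has no solution.

no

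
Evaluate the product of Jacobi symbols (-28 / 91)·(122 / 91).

0

By multiplicativity, (-28·122 / 91) = (-28 / 91)·(122 / 91).
First factor (-28 / 91):
(-28 / 91)
  = (63 / 91)    [-28 ≡ 63 mod 91]
  = -(91 / 63)    [QR: both ≡ 3 mod 4, sign flips]
  = -(28 / 63)    [91 ≡ 28 mod 63]
  = -(7 / 63)    [63 ≡ 7 mod 8 ⇒ (2 / 63)^2 = +1]
  = (63 / 7)    [QR: both ≡ 3 mod 4, sign flips]
  = (0 / 7)    [63 ≡ 0 mod 7]
  = 0    [numerator 0, gcd > 1]
Second factor (122 / 91):
(122 / 91)
  = (31 / 91)    [122 ≡ 31 mod 91]
  = -(91 / 31)    [QR: both ≡ 3 mod 4, sign flips]
  = -(29 / 31)    [91 ≡ 29 mod 31]
  = -(31 / 29)    [QR: 29 ≡ 1 mod 4, sign kept]
  = -(2 / 29)    [31 ≡ 2 mod 29]
  = (1 / 29)    [29 ≡ 5 mod 8 ⇒ (2 / 29) = -1]
  = 1    [(1 / 29) = 1]
Product: (0)·(1) = 0.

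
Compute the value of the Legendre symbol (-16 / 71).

Pull out -1: (-16 / 71) = (-1 / 71)·(16 / 71). Since 71 ≡ 3 (mod 4), (-1 / 71) = -1. Now have -(16 / 71).
Factor out 2: 16 = 2^4. Since 71 ≡ 7 (mod 8), (2 / 71) = +1, and (2 / 71)^4 = +1. Now have -(1 / 71).
(1 / 71) = 1. Collecting the sign factors: -1.

-1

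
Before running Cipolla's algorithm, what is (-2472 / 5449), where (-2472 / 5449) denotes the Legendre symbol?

(-2472 / 5449)
  = (2472 / 5449)    [5449 ≡ 1 mod 4 ⇒ (-1 / 5449) = +1]
  = (309 / 5449)    [5449 ≡ 1 mod 8 ⇒ (2 / 5449)^3 = +1]
  = (5449 / 309)    [QR: 309 ≡ 1 mod 4, sign kept]
  = (196 / 309)    [5449 ≡ 196 mod 309]
  = (49 / 309)    [309 ≡ 5 mod 8 ⇒ (2 / 309)^2 = +1]
  = (309 / 49)    [QR: 49 ≡ 1 mod 4, sign kept]
  = (15 / 49)    [309 ≡ 15 mod 49]
  = (49 / 15)    [QR: 49 ≡ 1 mod 4, sign kept]
  = (4 / 15)    [49 ≡ 4 mod 15]
  = (1 / 15)    [15 ≡ 7 mod 8 ⇒ (2 / 15)^2 = +1]
  = 1    [(1 / 15) = 1]

1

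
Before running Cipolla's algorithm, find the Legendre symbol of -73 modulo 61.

(-73/61)
  = (73/61)    [61 ≡ 1 mod 4 ⇒ (-1/61) = +1]
  = (12/61)    [73 ≡ 12 mod 61]
  = (3/61)    [61 ≡ 5 mod 8 ⇒ (2/61)^2 = +1]
  = (61/3)    [QR: 61 ≡ 1 mod 4, sign kept]
  = (1/3)    [61 ≡ 1 mod 3]
  = 1    [(1/3) = 1]

1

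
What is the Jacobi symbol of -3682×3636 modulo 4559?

By multiplicativity, (-3682·3636|4559) = (-3682|4559)·(3636|4559).
First factor (-3682|4559):
Pull out -1: (-3682|4559) = (-1|4559)·(3682|4559). Since 4559 ≡ 3 (mod 4), (-1|4559) = -1. Now have -(3682|4559).
Factor out 2: 3682 = 2·1841. Since 4559 ≡ 7 (mod 8), (2|4559) = +1. Now have -(1841|4559).
1841 ≡ 1 (mod 4), so quadratic reciprocity gives (1841|4559) = (4559|1841). Reduce: 4559 ≡ 877 (mod 1841). Now have -(877|1841).
877 ≡ 1 (mod 4), so quadratic reciprocity gives (877|1841) = (1841|877). Reduce: 1841 ≡ 87 (mod 877). Now have -(87|877).
877 ≡ 1 (mod 4), so quadratic reciprocity gives (87|877) = (877|87). Reduce: 877 ≡ 7 (mod 87). Now have -(7|87).
Both 7 ≡ 3 and 87 ≡ 3 (mod 4), so reciprocity gives (7|87) = -(87|7). Reduce: 87 ≡ 3 (mod 7). Now have (3|7).
Both 3 ≡ 3 and 7 ≡ 3 (mod 4), so reciprocity gives (3|7) = -(7|3). Reduce: 7 ≡ 1 (mod 3). Now have -(1|3).
(1|3) = 1. Collecting the sign factors: -1.
Second factor (3636|4559):
Factor out 2: 3636 = 2^2·909. Since 4559 ≡ 7 (mod 8), (2|4559) = +1, and (2|4559)^2 = +1. Now have (909|4559).
909 ≡ 1 (mod 4), so quadratic reciprocity gives (909|4559) = (4559|909). Reduce: 4559 ≡ 14 (mod 909). Now have (14|909).
Factor out 2: 14 = 2·7. Since 909 ≡ 5 (mod 8), (2|909) = -1. Now have -(7|909).
909 ≡ 1 (mod 4), so quadratic reciprocity gives (7|909) = (909|7). Reduce: 909 ≡ 6 (mod 7). Now have -(6|7).
Factor out 2: 6 = 2·3. Since 7 ≡ 7 (mod 8), (2|7) = +1. Now have -(3|7).
Both 3 ≡ 3 and 7 ≡ 3 (mod 4), so reciprocity gives (3|7) = -(7|3). Reduce: 7 ≡ 1 (mod 3). Now have (1|3).
(1|3) = 1. Collecting the sign factors: 1.
Product: (-1)·(1) = -1.

-1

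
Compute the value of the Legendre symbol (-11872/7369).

Reduce the numerator: -11872 ≡ 2866 (mod 7369), so (-11872/7369) = (2866/7369).
Factor out 2: 2866 = 2·1433. Since 7369 ≡ 1 (mod 8), (2/7369) = +1. Now have (1433/7369).
1433 ≡ 1 (mod 4), so quadratic reciprocity gives (1433/7369) = (7369/1433). Reduce: 7369 ≡ 204 (mod 1433). Now have (204/1433).
Factor out 2: 204 = 2^2·51. Since 1433 ≡ 1 (mod 8), (2/1433) = +1, and (2/1433)^2 = +1. Now have (51/1433).
1433 ≡ 1 (mod 4), so quadratic reciprocity gives (51/1433) = (1433/51). Reduce: 1433 ≡ 5 (mod 51). Now have (5/51).
5 ≡ 1 (mod 4), so quadratic reciprocity gives (5/51) = (51/5). Reduce: 51 ≡ 1 (mod 5). Now have (1/5).
(1/5) = 1. Collecting the sign factors: 1.

1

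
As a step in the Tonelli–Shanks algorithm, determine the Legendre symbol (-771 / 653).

(-771 / 653)
  = (771 / 653)    [653 ≡ 1 mod 4 ⇒ (-1 / 653) = +1]
  = (118 / 653)    [771 ≡ 118 mod 653]
  = -(59 / 653)    [653 ≡ 5 mod 8 ⇒ (2 / 653) = -1]
  = -(653 / 59)    [QR: 653 ≡ 1 mod 4, sign kept]
  = -(4 / 59)    [653 ≡ 4 mod 59]
  = -(1 / 59)    [59 ≡ 3 mod 8 ⇒ (2 / 59)^2 = +1]
  = -1    [(1 / 59) = 1]

-1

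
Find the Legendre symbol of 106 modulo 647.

(106 / 647)
  = (53 / 647)    [647 ≡ 7 mod 8 ⇒ (2 / 647) = +1]
  = (647 / 53)    [QR: 53 ≡ 1 mod 4, sign kept]
  = (11 / 53)    [647 ≡ 11 mod 53]
  = (53 / 11)    [QR: 53 ≡ 1 mod 4, sign kept]
  = (9 / 11)    [53 ≡ 9 mod 11]
  = (11 / 9)    [QR: 9 ≡ 1 mod 4, sign kept]
  = (2 / 9)    [11 ≡ 2 mod 9]
  = (1 / 9)    [9 ≡ 1 mod 8 ⇒ (2 / 9) = +1]
  = 1    [(1 / 9) = 1]

1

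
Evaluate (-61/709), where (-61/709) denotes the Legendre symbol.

Pull out -1: (-61/709) = (-1/709)·(61/709). Since 709 ≡ 1 (mod 4), (-1/709) = +1. Now have (61/709).
61 ≡ 1 (mod 4), so quadratic reciprocity gives (61/709) = (709/61). Reduce: 709 ≡ 38 (mod 61). Now have (38/61).
Factor out 2: 38 = 2·19. Since 61 ≡ 5 (mod 8), (2/61) = -1. Now have -(19/61).
61 ≡ 1 (mod 4), so quadratic reciprocity gives (19/61) = (61/19). Reduce: 61 ≡ 4 (mod 19). Now have -(4/19).
Factor out 2: 4 = 2^2. Since 19 ≡ 3 (mod 8), (2/19) = -1, and (2/19)^2 = +1. Now have -(1/19).
(1/19) = 1. Collecting the sign factors: -1.

-1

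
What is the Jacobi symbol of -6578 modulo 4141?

(-6578|4141)
  = (6578|4141)    [4141 ≡ 1 mod 4 ⇒ (-1|4141) = +1]
  = (2437|4141)    [6578 ≡ 2437 mod 4141]
  = (4141|2437)    [QR: 2437 ≡ 1 mod 4, sign kept]
  = (1704|2437)    [4141 ≡ 1704 mod 2437]
  = -(213|2437)    [2437 ≡ 5 mod 8 ⇒ (2|2437)^3 = -1]
  = -(2437|213)    [QR: 213 ≡ 1 mod 4, sign kept]
  = -(94|213)    [2437 ≡ 94 mod 213]
  = (47|213)    [213 ≡ 5 mod 8 ⇒ (2|213) = -1]
  = (213|47)    [QR: 213 ≡ 1 mod 4, sign kept]
  = (25|47)    [213 ≡ 25 mod 47]
  = (47|25)    [QR: 25 ≡ 1 mod 4, sign kept]
  = (22|25)    [47 ≡ 22 mod 25]
  = (11|25)    [25 ≡ 1 mod 8 ⇒ (2|25) = +1]
  = (25|11)    [QR: 25 ≡ 1 mod 4, sign kept]
  = (3|11)    [25 ≡ 3 mod 11]
  = -(11|3)    [QR: both ≡ 3 mod 4, sign flips]
  = -(2|3)    [11 ≡ 2 mod 3]
  = (1|3)    [3 ≡ 3 mod 8 ⇒ (2|3) = -1]
  = 1    [(1|3) = 1]

1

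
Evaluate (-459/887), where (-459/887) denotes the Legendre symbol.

(-459/887)
  = (428/887)    [-459 ≡ 428 mod 887]
  = (107/887)    [887 ≡ 7 mod 8 ⇒ (2/887)^2 = +1]
  = -(887/107)    [QR: both ≡ 3 mod 4, sign flips]
  = -(31/107)    [887 ≡ 31 mod 107]
  = (107/31)    [QR: both ≡ 3 mod 4, sign flips]
  = (14/31)    [107 ≡ 14 mod 31]
  = (7/31)    [31 ≡ 7 mod 8 ⇒ (2/31) = +1]
  = -(31/7)    [QR: both ≡ 3 mod 4, sign flips]
  = -(3/7)    [31 ≡ 3 mod 7]
  = (7/3)    [QR: both ≡ 3 mod 4, sign flips]
  = (1/3)    [7 ≡ 1 mod 3]
  = 1    [(1/3) = 1]

1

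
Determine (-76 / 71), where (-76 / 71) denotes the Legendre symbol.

(-76 / 71)
  = (66 / 71)    [-76 ≡ 66 mod 71]
  = (33 / 71)    [71 ≡ 7 mod 8 ⇒ (2 / 71) = +1]
  = (71 / 33)    [QR: 33 ≡ 1 mod 4, sign kept]
  = (5 / 33)    [71 ≡ 5 mod 33]
  = (33 / 5)    [QR: 5 ≡ 1 mod 4, sign kept]
  = (3 / 5)    [33 ≡ 3 mod 5]
  = (5 / 3)    [QR: 5 ≡ 1 mod 4, sign kept]
  = (2 / 3)    [5 ≡ 2 mod 3]
  = -(1 / 3)    [3 ≡ 3 mod 8 ⇒ (2 / 3) = -1]
  = -1    [(1 / 3) = 1]

-1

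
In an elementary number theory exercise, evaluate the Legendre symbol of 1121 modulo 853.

(1121|853)
  = (268|853)    [1121 ≡ 268 mod 853]
  = (67|853)    [853 ≡ 5 mod 8 ⇒ (2|853)^2 = +1]
  = (853|67)    [QR: 853 ≡ 1 mod 4, sign kept]
  = (49|67)    [853 ≡ 49 mod 67]
  = (67|49)    [QR: 49 ≡ 1 mod 4, sign kept]
  = (18|49)    [67 ≡ 18 mod 49]
  = (9|49)    [49 ≡ 1 mod 8 ⇒ (2|49) = +1]
  = (49|9)    [QR: 9 ≡ 1 mod 4, sign kept]
  = (4|9)    [49 ≡ 4 mod 9]
  = (1|9)    [9 ≡ 1 mod 8 ⇒ (2|9)^2 = +1]
  = 1    [(1|9) = 1]

1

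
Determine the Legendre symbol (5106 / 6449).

-1

(5106 / 6449)
  = (2553 / 6449)    [6449 ≡ 1 mod 8 ⇒ (2 / 6449) = +1]
  = (6449 / 2553)    [QR: 2553 ≡ 1 mod 4, sign kept]
  = (1343 / 2553)    [6449 ≡ 1343 mod 2553]
  = (2553 / 1343)    [QR: 2553 ≡ 1 mod 4, sign kept]
  = (1210 / 1343)    [2553 ≡ 1210 mod 1343]
  = (605 / 1343)    [1343 ≡ 7 mod 8 ⇒ (2 / 1343) = +1]
  = (1343 / 605)    [QR: 605 ≡ 1 mod 4, sign kept]
  = (133 / 605)    [1343 ≡ 133 mod 605]
  = (605 / 133)    [QR: 133 ≡ 1 mod 4, sign kept]
  = (73 / 133)    [605 ≡ 73 mod 133]
  = (133 / 73)    [QR: 73 ≡ 1 mod 4, sign kept]
  = (60 / 73)    [133 ≡ 60 mod 73]
  = (15 / 73)    [73 ≡ 1 mod 8 ⇒ (2 / 73)^2 = +1]
  = (73 / 15)    [QR: 73 ≡ 1 mod 4, sign kept]
  = (13 / 15)    [73 ≡ 13 mod 15]
  = (15 / 13)    [QR: 13 ≡ 1 mod 4, sign kept]
  = (2 / 13)    [15 ≡ 2 mod 13]
  = -(1 / 13)    [13 ≡ 5 mod 8 ⇒ (2 / 13) = -1]
  = -1    [(1 / 13) = 1]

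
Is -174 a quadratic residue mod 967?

no

Reduce the numerator: -174 ≡ 793 (mod 967), so (-174|967) = (793|967).
793 ≡ 1 (mod 4), so quadratic reciprocity gives (793|967) = (967|793). Reduce: 967 ≡ 174 (mod 793). Now have (174|793).
Factor out 2: 174 = 2·87. Since 793 ≡ 1 (mod 8), (2|793) = +1. Now have (87|793).
793 ≡ 1 (mod 4), so quadratic reciprocity gives (87|793) = (793|87). Reduce: 793 ≡ 10 (mod 87). Now have (10|87).
Factor out 2: 10 = 2·5. Since 87 ≡ 7 (mod 8), (2|87) = +1. Now have (5|87).
5 ≡ 1 (mod 4), so quadratic reciprocity gives (5|87) = (87|5). Reduce: 87 ≡ 2 (mod 5). Now have (2|5).
Factor out 2: 2 = 2. Since 5 ≡ 5 (mod 8), (2|5) = -1. Now have -(1|5).
(1|5) = 1. Collecting the sign factors: -1.
(-174|967) = -1, and 967 is prime, so -174 is not a quadratic residue mod 967.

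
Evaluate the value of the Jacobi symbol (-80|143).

Pull out -1: (-80|143) = (-1|143)·(80|143). Since 143 ≡ 3 (mod 4), (-1|143) = -1. Now have -(80|143).
Factor out 2: 80 = 2^4·5. Since 143 ≡ 7 (mod 8), (2|143) = +1, and (2|143)^4 = +1. Now have -(5|143).
5 ≡ 1 (mod 4), so quadratic reciprocity gives (5|143) = (143|5). Reduce: 143 ≡ 3 (mod 5). Now have -(3|5).
5 ≡ 1 (mod 4), so quadratic reciprocity gives (3|5) = (5|3). Reduce: 5 ≡ 2 (mod 3). Now have -(2|3).
Factor out 2: 2 = 2. Since 3 ≡ 3 (mod 8), (2|3) = -1. Now have (1|3).
(1|3) = 1. Collecting the sign factors: 1.

1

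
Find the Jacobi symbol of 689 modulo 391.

(689/391)
  = (298/391)    [689 ≡ 298 mod 391]
  = (149/391)    [391 ≡ 7 mod 8 ⇒ (2/391) = +1]
  = (391/149)    [QR: 149 ≡ 1 mod 4, sign kept]
  = (93/149)    [391 ≡ 93 mod 149]
  = (149/93)    [QR: 93 ≡ 1 mod 4, sign kept]
  = (56/93)    [149 ≡ 56 mod 93]
  = -(7/93)    [93 ≡ 5 mod 8 ⇒ (2/93)^3 = -1]
  = -(93/7)    [QR: 93 ≡ 1 mod 4, sign kept]
  = -(2/7)    [93 ≡ 2 mod 7]
  = -(1/7)    [7 ≡ 7 mod 8 ⇒ (2/7) = +1]
  = -1    [(1/7) = 1]

-1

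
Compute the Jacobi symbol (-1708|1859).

(-1708|1859)
  = (151|1859)    [-1708 ≡ 151 mod 1859]
  = -(1859|151)    [QR: both ≡ 3 mod 4, sign flips]
  = -(47|151)    [1859 ≡ 47 mod 151]
  = (151|47)    [QR: both ≡ 3 mod 4, sign flips]
  = (10|47)    [151 ≡ 10 mod 47]
  = (5|47)    [47 ≡ 7 mod 8 ⇒ (2|47) = +1]
  = (47|5)    [QR: 5 ≡ 1 mod 4, sign kept]
  = (2|5)    [47 ≡ 2 mod 5]
  = -(1|5)    [5 ≡ 5 mod 8 ⇒ (2|5) = -1]
  = -1    [(1|5) = 1]

-1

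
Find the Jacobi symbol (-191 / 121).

1

(-191 / 121)
  = (51 / 121)    [-191 ≡ 51 mod 121]
  = (121 / 51)    [QR: 121 ≡ 1 mod 4, sign kept]
  = (19 / 51)    [121 ≡ 19 mod 51]
  = -(51 / 19)    [QR: both ≡ 3 mod 4, sign flips]
  = -(13 / 19)    [51 ≡ 13 mod 19]
  = -(19 / 13)    [QR: 13 ≡ 1 mod 4, sign kept]
  = -(6 / 13)    [19 ≡ 6 mod 13]
  = (3 / 13)    [13 ≡ 5 mod 8 ⇒ (2 / 13) = -1]
  = (13 / 3)    [QR: 13 ≡ 1 mod 4, sign kept]
  = (1 / 3)    [13 ≡ 1 mod 3]
  = 1    [(1 / 3) = 1]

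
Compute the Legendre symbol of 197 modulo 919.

-1

197 ≡ 1 (mod 4), so quadratic reciprocity gives (197 / 919) = (919 / 197). Reduce: 919 ≡ 131 (mod 197). Now have (131 / 197).
197 ≡ 1 (mod 4), so quadratic reciprocity gives (131 / 197) = (197 / 131). Reduce: 197 ≡ 66 (mod 131). Now have (66 / 131).
Factor out 2: 66 = 2·33. Since 131 ≡ 3 (mod 8), (2 / 131) = -1. Now have -(33 / 131).
33 ≡ 1 (mod 4), so quadratic reciprocity gives (33 / 131) = (131 / 33). Reduce: 131 ≡ 32 (mod 33). Now have -(32 / 33).
Factor out 2: 32 = 2^5. Since 33 ≡ 1 (mod 8), (2 / 33) = +1, and (2 / 33)^5 = +1. Now have -(1 / 33).
(1 / 33) = 1. Collecting the sign factors: -1.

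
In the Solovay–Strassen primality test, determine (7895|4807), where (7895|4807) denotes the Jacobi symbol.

Reduce the numerator: 7895 ≡ 3088 (mod 4807), so (7895|4807) = (3088|4807).
Factor out 2: 3088 = 2^4·193. Since 4807 ≡ 7 (mod 8), (2|4807) = +1, and (2|4807)^4 = +1. Now have (193|4807).
193 ≡ 1 (mod 4), so quadratic reciprocity gives (193|4807) = (4807|193). Reduce: 4807 ≡ 175 (mod 193). Now have (175|193).
193 ≡ 1 (mod 4), so quadratic reciprocity gives (175|193) = (193|175). Reduce: 193 ≡ 18 (mod 175). Now have (18|175).
Factor out 2: 18 = 2·9. Since 175 ≡ 7 (mod 8), (2|175) = +1. Now have (9|175).
9 ≡ 1 (mod 4), so quadratic reciprocity gives (9|175) = (175|9). Reduce: 175 ≡ 4 (mod 9). Now have (4|9).
Factor out 2: 4 = 2^2. Since 9 ≡ 1 (mod 8), (2|9) = +1, and (2|9)^2 = +1. Now have (1|9).
(1|9) = 1. Collecting the sign factors: 1.

1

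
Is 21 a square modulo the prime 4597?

no

21 ≡ 1 (mod 4), so quadratic reciprocity gives (21|4597) = (4597|21). Reduce: 4597 ≡ 19 (mod 21). Now have (19|21).
21 ≡ 1 (mod 4), so quadratic reciprocity gives (19|21) = (21|19). Reduce: 21 ≡ 2 (mod 19). Now have (2|19).
Factor out 2: 2 = 2. Since 19 ≡ 3 (mod 8), (2|19) = -1. Now have -(1|19).
(1|19) = 1. Collecting the sign factors: -1.
The Legendre symbol is -1, so x^2 ≡ 21 (mod 4597) has no solution.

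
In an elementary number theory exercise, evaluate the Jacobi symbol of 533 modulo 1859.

0

(533/1859)
  = (1859/533)    [QR: 533 ≡ 1 mod 4, sign kept]
  = (260/533)    [1859 ≡ 260 mod 533]
  = (65/533)    [533 ≡ 5 mod 8 ⇒ (2/533)^2 = +1]
  = (533/65)    [QR: 65 ≡ 1 mod 4, sign kept]
  = (13/65)    [533 ≡ 13 mod 65]
  = (65/13)    [QR: 13 ≡ 1 mod 4, sign kept]
  = (0/13)    [65 ≡ 0 mod 13]
  = 0    [numerator 0, gcd > 1]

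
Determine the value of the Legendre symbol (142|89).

1

Reduce the numerator: 142 ≡ 53 (mod 89), so (142|89) = (53|89).
53 ≡ 1 (mod 4), so quadratic reciprocity gives (53|89) = (89|53). Reduce: 89 ≡ 36 (mod 53). Now have (36|53).
Factor out 2: 36 = 2^2·9. Since 53 ≡ 5 (mod 8), (2|53) = -1, and (2|53)^2 = +1. Now have (9|53).
9 ≡ 1 (mod 4), so quadratic reciprocity gives (9|53) = (53|9). Reduce: 53 ≡ 8 (mod 9). Now have (8|9).
Factor out 2: 8 = 2^3. Since 9 ≡ 1 (mod 8), (2|9) = +1, and (2|9)^3 = +1. Now have (1|9).
(1|9) = 1. Collecting the sign factors: 1.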